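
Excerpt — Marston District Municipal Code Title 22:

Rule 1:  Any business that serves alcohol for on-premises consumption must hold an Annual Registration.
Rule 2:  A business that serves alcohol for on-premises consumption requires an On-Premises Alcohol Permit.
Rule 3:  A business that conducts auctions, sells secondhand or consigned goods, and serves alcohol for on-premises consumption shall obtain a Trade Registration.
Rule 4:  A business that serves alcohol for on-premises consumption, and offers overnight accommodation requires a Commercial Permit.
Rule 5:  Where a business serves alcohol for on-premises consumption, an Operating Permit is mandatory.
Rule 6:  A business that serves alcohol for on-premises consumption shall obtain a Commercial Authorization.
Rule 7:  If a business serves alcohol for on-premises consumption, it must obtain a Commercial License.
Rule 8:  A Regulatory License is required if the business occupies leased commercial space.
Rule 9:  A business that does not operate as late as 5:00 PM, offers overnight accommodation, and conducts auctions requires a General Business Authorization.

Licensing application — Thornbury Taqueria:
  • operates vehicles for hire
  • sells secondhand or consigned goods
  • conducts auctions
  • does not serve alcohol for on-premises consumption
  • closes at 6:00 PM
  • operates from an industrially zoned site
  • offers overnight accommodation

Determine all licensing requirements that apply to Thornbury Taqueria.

None

Rule 1: does not serve alcohol for on-premises consumption → Annual Registration not required.
Rule 2: does not serve alcohol for on-premises consumption → On-Premises Alcohol Permit not required.
Rule 3: conducts auctions; sells secondhand or consigned goods; does not serve alcohol for on-premises consumption → Trade Registration not required.
Rule 4: does not serve alcohol for on-premises consumption; offers overnight accommodation → Commercial Permit not required.
Rule 5: does not serve alcohol for on-premises consumption → Operating Permit not required.
Rule 6: does not serve alcohol for on-premises consumption → Commercial Authorization not required.
Rule 7: does not serve alcohol for on-premises consumption → Commercial License not required.
Rule 8: operates from an industrially zoned site (not: occupies leased commercial space) → Regulatory License not required.
Rule 9: closes 6:00 PM, after 5:00 PM; offers overnight accommodation; conducts auctions → General Business Authorization not required.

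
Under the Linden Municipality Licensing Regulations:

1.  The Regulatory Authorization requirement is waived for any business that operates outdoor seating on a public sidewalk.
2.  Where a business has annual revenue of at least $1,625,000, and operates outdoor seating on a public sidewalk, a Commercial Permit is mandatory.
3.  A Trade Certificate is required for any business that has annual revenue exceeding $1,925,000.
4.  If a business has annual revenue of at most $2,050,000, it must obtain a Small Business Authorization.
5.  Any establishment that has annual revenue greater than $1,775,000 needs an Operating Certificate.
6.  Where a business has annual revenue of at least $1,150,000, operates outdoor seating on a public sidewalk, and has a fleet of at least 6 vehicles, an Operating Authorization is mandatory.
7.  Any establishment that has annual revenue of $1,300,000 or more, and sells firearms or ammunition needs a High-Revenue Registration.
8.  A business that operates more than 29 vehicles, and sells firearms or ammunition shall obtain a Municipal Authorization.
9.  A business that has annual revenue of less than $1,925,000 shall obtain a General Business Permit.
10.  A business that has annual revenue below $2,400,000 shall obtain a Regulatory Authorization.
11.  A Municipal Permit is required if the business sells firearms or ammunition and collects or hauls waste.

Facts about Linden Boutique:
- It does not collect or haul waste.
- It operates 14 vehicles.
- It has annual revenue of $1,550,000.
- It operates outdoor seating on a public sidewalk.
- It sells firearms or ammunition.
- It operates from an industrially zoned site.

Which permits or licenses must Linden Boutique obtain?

1. operates outdoor seating on a public sidewalk → exempt from Regulatory Authorization.
2. revenue $1,550,000 < $1,625,000; operates outdoor seating on a public sidewalk → Commercial Permit not required.
3. revenue $1,550,000 ≤ $1,925,000 → Trade Certificate not required.
4. revenue $1,550,000 ≤ $2,050,000 → Small Business Authorization required.
5. revenue $1,550,000 ≤ $1,775,000 → Operating Certificate not required.
6. revenue $1,550,000 ≥ $1,150,000; operates outdoor seating on a public sidewalk; vehicles 14 ≥ 6 → Operating Authorization required.
7. revenue $1,550,000 ≥ $1,300,000; sells firearms or ammunition → High-Revenue Registration required.
8. vehicles 14 ≤ 29; sells firearms or ammunition → Municipal Authorization not required.
9. revenue $1,550,000 < $1,925,000 → General Business Permit required.
10. revenue $1,550,000 < $2,400,000 → Regulatory Authorization required.
11. sells firearms or ammunition; does not collect or haul waste → Municipal Permit not required.

General Business Permit, High-Revenue Registration, Operating Authorization, Small Business Authorization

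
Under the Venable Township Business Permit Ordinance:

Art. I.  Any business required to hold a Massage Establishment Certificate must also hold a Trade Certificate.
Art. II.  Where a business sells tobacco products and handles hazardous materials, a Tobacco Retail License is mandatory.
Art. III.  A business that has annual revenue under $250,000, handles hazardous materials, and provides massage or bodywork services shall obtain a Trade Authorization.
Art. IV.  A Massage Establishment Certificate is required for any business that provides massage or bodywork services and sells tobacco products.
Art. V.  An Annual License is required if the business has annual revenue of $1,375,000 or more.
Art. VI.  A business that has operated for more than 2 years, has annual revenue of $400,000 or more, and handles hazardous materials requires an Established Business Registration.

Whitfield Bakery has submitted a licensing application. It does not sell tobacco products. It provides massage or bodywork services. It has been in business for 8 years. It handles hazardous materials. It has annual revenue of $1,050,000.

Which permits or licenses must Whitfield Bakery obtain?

Art. I. Massage Establishment Certificate is not required → no effect.
Art. II. does not sell tobacco products; handles hazardous materials → Tobacco Retail License not required.
Art. III. revenue $1,050,000 ≥ $250,000; handles hazardous materials; provides massage or bodywork services → Trade Authorization not required.
Art. IV. provides massage or bodywork services; does not sell tobacco products → Massage Establishment Certificate not required.
Art. V. revenue $1,050,000 < $1,375,000 → Annual License not required.
Art. VI. years in business 8 > 2; revenue $1,050,000 ≥ $400,000; handles hazardous materials → Established Business Registration required.

Established Business Registration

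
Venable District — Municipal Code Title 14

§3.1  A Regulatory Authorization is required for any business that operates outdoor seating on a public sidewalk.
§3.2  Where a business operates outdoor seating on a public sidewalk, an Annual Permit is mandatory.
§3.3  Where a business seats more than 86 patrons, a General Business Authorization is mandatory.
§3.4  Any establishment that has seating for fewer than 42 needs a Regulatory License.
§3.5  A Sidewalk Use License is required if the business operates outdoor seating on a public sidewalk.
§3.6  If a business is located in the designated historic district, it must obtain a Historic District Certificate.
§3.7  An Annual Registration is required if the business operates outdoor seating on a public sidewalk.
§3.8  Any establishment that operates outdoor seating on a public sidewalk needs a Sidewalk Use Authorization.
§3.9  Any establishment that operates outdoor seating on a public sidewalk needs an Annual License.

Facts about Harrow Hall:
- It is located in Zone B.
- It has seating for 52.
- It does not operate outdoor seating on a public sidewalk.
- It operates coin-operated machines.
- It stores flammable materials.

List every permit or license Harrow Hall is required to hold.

None

§3.1 does not operate outdoor seating on a public sidewalk → Regulatory Authorization not required.
§3.2 does not operate outdoor seating on a public sidewalk → Annual Permit not required.
§3.3 seating 52 ≤ 86 → General Business Authorization not required.
§3.4 seating 52 ≥ 42 → Regulatory License not required.
§3.5 does not operate outdoor seating on a public sidewalk → Sidewalk Use License not required.
§3.6 is located in Zone B (not: is located in the designated historic district) → Historic District Certificate not required.
§3.7 does not operate outdoor seating on a public sidewalk → Annual Registration not required.
§3.8 does not operate outdoor seating on a public sidewalk → Sidewalk Use Authorization not required.
§3.9 does not operate outdoor seating on a public sidewalk → Annual License not required.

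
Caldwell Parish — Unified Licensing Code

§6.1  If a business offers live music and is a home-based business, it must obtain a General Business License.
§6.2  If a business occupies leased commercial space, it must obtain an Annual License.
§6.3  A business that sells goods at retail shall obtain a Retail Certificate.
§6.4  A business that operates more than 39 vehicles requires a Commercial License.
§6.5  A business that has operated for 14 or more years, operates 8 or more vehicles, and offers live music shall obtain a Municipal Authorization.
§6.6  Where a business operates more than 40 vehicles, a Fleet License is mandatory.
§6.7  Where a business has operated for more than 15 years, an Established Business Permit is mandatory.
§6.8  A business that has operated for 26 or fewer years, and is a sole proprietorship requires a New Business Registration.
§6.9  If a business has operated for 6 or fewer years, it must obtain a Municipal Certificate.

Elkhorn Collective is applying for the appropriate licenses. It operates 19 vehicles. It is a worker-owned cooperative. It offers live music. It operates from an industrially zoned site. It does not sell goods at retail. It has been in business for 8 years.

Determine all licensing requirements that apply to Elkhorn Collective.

§6.1 offers live music; operates from an industrially zoned site (not: is a home-based business) → General Business License not required.
§6.2 operates from an industrially zoned site (not: occupies leased commercial space) → Annual License not required.
§6.3 does not sell goods at retail → Retail Certificate not required.
§6.4 vehicles 19 ≤ 39 → Commercial License not required.
§6.5 years in business 8 < 14; vehicles 19 ≥ 8; offers live music → Municipal Authorization not required.
§6.6 vehicles 19 ≤ 40 → Fleet License not required.
§6.7 years in business 8 ≤ 15 → Established Business Permit not required.
§6.8 years in business 8 ≤ 26; is a worker-owned cooperative (not: is a sole proprietorship) → New Business Registration not required.
§6.9 years in business 8 > 6 → Municipal Certificate not required.

None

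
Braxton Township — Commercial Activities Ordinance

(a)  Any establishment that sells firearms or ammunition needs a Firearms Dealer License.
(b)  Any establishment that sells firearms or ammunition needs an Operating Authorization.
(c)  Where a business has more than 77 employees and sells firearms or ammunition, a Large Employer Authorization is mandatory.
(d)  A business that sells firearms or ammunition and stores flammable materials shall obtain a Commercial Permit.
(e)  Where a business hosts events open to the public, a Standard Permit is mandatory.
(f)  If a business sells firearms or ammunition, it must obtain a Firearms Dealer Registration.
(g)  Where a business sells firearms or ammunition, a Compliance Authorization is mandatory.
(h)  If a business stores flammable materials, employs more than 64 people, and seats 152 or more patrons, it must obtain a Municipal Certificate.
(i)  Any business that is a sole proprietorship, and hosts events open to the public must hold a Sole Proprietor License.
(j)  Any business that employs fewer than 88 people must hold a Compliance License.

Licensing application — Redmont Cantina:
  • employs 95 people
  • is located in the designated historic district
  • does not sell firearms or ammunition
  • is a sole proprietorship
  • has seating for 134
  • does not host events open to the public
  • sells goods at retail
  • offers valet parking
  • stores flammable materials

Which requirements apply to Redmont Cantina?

(a) does not sell firearms or ammunition → Firearms Dealer License not required.
(b) does not sell firearms or ammunition → Operating Authorization not required.
(c) employees 95 > 77; does not sell firearms or ammunition → Large Employer Authorization not required.
(d) does not sell firearms or ammunition; stores flammable materials → Commercial Permit not required.
(e) does not host events open to the public → Standard Permit not required.
(f) does not sell firearms or ammunition → Firearms Dealer Registration not required.
(g) does not sell firearms or ammunition → Compliance Authorization not required.
(h) stores flammable materials; employees 95 > 64; seating 134 < 152 → Municipal Certificate not required.
(i) is a sole proprietorship; does not host events open to the public → Sole Proprietor License not required.
(j) employees 95 ≥ 88 → Compliance License not required.

None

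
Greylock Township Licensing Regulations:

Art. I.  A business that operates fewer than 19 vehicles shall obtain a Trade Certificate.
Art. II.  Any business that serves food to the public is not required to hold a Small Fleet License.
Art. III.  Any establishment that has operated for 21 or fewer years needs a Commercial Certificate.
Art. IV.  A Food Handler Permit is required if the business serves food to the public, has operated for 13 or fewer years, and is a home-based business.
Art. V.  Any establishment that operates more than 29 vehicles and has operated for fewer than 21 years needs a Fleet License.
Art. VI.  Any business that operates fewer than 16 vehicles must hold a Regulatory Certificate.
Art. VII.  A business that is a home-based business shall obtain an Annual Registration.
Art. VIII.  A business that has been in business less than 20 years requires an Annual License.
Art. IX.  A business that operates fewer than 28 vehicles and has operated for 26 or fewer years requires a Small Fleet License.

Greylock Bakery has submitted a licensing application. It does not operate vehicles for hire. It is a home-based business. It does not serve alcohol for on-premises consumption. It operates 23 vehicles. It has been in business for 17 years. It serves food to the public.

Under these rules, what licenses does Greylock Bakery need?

Art. I. vehicles 23 ≥ 19 → Trade Certificate not required.
Art. II. serves food to the public → exempt from Small Fleet License.
Art. III. years in business 17 ≤ 21 → Commercial Certificate required.
Art. IV. serves food to the public; years in business 17 > 13; is a home-based business → Food Handler Permit not required.
Art. V. vehicles 23 ≤ 29; years in business 17 < 21 → Fleet License not required.
Art. VI. vehicles 23 ≥ 16 → Regulatory Certificate not required.
Art. VII. is a home-based business → Annual Registration required.
Art. VIII. years in business 17 < 20 → Annual License required.
Art. IX. vehicles 23 < 28; years in business 17 ≤ 26 → Small Fleet License required.

Annual License, Annual Registration, Commercial Certificate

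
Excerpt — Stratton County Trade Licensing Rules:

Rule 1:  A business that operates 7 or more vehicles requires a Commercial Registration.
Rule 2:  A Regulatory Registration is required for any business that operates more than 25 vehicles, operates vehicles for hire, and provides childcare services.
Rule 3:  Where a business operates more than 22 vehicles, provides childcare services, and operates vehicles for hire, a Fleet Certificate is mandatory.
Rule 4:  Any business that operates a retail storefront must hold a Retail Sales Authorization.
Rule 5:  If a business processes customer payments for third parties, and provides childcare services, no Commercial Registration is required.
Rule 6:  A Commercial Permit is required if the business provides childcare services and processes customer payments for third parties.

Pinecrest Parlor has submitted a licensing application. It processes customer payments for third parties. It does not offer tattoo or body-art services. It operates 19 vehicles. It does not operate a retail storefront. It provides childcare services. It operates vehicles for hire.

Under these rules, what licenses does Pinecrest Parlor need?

Rule 1: vehicles 19 ≥ 7 → Commercial Registration required.
Rule 2: vehicles 19 ≤ 25; operates vehicles for hire; provides childcare services → Regulatory Registration not required.
Rule 3: vehicles 19 ≤ 22; provides childcare services; operates vehicles for hire → Fleet Certificate not required.
Rule 4: does not operate a retail storefront → Retail Sales Authorization not required.
Rule 5: processes customer payments for third parties; provides childcare services → exempt from Commercial Registration.
Rule 6: provides childcare services; processes customer payments for third parties → Commercial Permit required.

Commercial Permit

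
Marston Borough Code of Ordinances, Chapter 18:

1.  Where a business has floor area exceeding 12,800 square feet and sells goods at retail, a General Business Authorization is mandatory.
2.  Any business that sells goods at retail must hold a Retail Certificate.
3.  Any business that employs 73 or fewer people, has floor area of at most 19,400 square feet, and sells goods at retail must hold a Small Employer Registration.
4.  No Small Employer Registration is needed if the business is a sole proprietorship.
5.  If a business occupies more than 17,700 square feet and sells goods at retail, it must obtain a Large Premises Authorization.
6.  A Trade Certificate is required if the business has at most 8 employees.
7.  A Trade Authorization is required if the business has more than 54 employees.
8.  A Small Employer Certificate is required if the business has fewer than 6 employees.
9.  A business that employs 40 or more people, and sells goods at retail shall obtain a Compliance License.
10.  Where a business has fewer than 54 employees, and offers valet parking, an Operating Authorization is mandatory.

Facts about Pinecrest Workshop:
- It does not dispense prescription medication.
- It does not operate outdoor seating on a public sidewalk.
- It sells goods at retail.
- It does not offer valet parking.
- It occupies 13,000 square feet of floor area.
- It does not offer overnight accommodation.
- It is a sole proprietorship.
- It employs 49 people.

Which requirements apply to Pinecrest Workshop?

1. floor area 13,000 square feet > 12,800 square feet; sells goods at retail → General Business Authorization required.
2. sells goods at retail → Retail Certificate required.
3. employees 49 ≤ 73; floor area 13,000 square feet ≤ 19,400 square feet; sells goods at retail → Small Employer Registration required.
4. is a sole proprietorship → exempt from Small Employer Registration.
5. floor area 13,000 square feet ≤ 17,700 square feet; sells goods at retail → Large Premises Authorization not required.
6. employees 49 > 8 → Trade Certificate not required.
7. employees 49 ≤ 54 → Trade Authorization not required.
8. employees 49 ≥ 6 → Small Employer Certificate not required.
9. employees 49 ≥ 40; sells goods at retail → Compliance License required.
10. employees 49 < 54; does not offer valet parking → Operating Authorization not required.

Compliance License, General Business Authorization, Retail Certificate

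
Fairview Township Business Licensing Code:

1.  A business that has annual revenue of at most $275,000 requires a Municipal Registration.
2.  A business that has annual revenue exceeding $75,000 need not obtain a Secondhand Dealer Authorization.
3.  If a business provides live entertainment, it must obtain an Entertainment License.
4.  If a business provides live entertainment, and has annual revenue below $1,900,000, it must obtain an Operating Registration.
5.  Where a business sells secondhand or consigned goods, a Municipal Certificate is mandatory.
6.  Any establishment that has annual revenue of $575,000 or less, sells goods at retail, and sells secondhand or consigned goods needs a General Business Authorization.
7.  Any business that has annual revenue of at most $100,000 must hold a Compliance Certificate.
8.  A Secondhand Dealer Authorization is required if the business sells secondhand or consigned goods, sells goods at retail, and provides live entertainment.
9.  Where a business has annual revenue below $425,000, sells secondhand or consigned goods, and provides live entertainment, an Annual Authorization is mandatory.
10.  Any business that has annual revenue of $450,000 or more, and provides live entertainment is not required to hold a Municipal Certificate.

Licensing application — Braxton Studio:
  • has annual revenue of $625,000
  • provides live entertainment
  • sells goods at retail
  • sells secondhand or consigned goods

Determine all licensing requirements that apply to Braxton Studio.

1. revenue $625,000 > $275,000 → Municipal Registration not required.
2. revenue $625,000 > $75,000 → exempt from Secondhand Dealer Authorization.
3. provides live entertainment → Entertainment License required.
4. provides live entertainment; revenue $625,000 < $1,900,000 → Operating Registration required.
5. sells secondhand or consigned goods → Municipal Certificate required.
6. revenue $625,000 > $575,000; sells goods at retail; sells secondhand or consigned goods → General Business Authorization not required.
7. revenue $625,000 > $100,000 → Compliance Certificate not required.
8. sells secondhand or consigned goods; sells goods at retail; provides live entertainment → Secondhand Dealer Authorization required.
9. revenue $625,000 ≥ $425,000; sells secondhand or consigned goods; provides live entertainment → Annual Authorization not required.
10. revenue $625,000 ≥ $450,000; provides live entertainment → exempt from Municipal Certificate.

Entertainment License, Operating Registration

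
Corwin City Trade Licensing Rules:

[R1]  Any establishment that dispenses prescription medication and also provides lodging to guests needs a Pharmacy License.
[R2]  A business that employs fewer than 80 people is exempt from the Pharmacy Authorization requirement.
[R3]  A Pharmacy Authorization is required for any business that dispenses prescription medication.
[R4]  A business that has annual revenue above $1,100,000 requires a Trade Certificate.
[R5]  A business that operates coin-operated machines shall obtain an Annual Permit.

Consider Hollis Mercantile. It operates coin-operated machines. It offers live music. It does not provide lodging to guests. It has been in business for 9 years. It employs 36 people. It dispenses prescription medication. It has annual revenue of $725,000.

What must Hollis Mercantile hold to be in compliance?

[R1] dispenses prescription medication; does not provide lodging to guests → Pharmacy License not required.
[R2] employees 36 < 80 → exempt from Pharmacy Authorization.
[R3] dispenses prescription medication → Pharmacy Authorization required.
[R4] revenue $725,000 ≤ $1,100,000 → Trade Certificate not required.
[R5] operates coin-operated machines → Annual Permit required.

Annual Permit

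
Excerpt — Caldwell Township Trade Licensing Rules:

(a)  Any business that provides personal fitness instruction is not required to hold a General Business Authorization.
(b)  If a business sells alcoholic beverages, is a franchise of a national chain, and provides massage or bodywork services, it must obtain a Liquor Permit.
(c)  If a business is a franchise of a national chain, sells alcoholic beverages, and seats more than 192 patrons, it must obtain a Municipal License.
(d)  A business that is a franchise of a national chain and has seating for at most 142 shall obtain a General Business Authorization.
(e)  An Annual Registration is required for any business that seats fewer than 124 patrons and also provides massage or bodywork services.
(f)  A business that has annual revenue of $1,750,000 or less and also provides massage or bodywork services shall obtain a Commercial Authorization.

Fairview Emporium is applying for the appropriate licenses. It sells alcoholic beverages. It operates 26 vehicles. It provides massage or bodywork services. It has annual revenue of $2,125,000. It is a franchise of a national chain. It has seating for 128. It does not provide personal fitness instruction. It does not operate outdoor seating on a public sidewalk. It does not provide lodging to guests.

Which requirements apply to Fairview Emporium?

(a) does not provide personal fitness instruction → General Business Authorization exemption does not apply.
(b) sells alcoholic beverages; is a franchise of a national chain; provides massage or bodywork services → Liquor Permit required.
(c) is a franchise of a national chain; sells alcoholic beverages; seating 128 ≤ 192 → Municipal License not required.
(d) is a franchise of a national chain; seating 128 ≤ 142 → General Business Authorization required.
(e) seating 128 ≥ 124; provides massage or bodywork services → Annual Registration not required.
(f) revenue $2,125,000 > $1,750,000; provides massage or bodywork services → Commercial Authorization not required.

General Business Authorization, Liquor Permit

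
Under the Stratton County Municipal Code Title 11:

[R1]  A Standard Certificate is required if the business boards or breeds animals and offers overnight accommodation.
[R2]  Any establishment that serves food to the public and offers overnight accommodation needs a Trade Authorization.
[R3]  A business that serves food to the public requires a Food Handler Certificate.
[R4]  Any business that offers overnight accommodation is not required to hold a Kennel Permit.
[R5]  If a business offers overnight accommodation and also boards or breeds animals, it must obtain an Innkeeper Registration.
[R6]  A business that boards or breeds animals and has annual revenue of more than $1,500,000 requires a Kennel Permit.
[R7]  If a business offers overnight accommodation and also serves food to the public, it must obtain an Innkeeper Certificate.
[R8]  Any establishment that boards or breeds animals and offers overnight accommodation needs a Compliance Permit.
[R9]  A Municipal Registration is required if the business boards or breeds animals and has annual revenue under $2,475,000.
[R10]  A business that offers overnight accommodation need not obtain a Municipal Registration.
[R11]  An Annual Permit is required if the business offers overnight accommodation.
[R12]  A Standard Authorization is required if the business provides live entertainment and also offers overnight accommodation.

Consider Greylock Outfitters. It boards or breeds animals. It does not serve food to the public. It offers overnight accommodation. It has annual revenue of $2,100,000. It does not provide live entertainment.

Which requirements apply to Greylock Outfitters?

Annual Permit, Compliance Permit, Innkeeper Registration, Standard Certificate

[R1] boards or breeds animals; offers overnight accommodation → Standard Certificate required.
[R2] does not serve food to the public; offers overnight accommodation → Trade Authorization not required.
[R3] does not serve food to the public → Food Handler Certificate not required.
[R4] offers overnight accommodation → exempt from Kennel Permit.
[R5] offers overnight accommodation; boards or breeds animals → Innkeeper Registration required.
[R6] boards or breeds animals; revenue $2,100,000 > $1,500,000 → Kennel Permit required.
[R7] offers overnight accommodation; does not serve food to the public → Innkeeper Certificate not required.
[R8] boards or breeds animals; offers overnight accommodation → Compliance Permit required.
[R9] boards or breeds animals; revenue $2,100,000 < $2,475,000 → Municipal Registration required.
[R10] offers overnight accommodation → exempt from Municipal Registration.
[R11] offers overnight accommodation → Annual Permit required.
[R12] does not provide live entertainment; offers overnight accommodation → Standard Authorization not required.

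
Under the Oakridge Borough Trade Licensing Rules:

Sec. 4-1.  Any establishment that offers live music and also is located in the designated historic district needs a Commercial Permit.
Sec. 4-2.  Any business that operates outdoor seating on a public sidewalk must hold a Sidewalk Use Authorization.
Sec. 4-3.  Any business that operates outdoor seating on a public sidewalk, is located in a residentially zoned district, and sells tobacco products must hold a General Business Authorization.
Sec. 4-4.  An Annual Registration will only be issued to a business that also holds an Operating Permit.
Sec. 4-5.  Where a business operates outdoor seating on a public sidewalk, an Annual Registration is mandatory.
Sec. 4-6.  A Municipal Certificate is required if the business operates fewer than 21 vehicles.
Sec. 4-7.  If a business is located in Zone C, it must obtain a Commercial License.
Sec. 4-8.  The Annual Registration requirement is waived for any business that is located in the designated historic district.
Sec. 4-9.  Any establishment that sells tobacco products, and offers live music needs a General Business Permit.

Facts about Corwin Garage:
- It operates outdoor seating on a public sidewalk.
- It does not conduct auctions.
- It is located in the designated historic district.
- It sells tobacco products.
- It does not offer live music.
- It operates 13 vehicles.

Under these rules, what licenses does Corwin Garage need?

Sec. 4-1. does not offer live music; is located in the designated historic district → Commercial Permit not required.
Sec. 4-2. operates outdoor seating on a public sidewalk → Sidewalk Use Authorization required.
Sec. 4-3. operates outdoor seating on a public sidewalk; is located in the designated historic district (not: is located in a residentially zoned district); sells tobacco products → General Business Authorization not required.
Sec. 4-4. Annual Registration is not required → no effect.
Sec. 4-5. operates outdoor seating on a public sidewalk → Annual Registration required.
Sec. 4-6. vehicles 13 < 21 → Municipal Certificate required.
Sec. 4-7. is located in the designated historic district (not: is located in Zone C) → Commercial License not required.
Sec. 4-8. is located in the designated historic district → exempt from Annual Registration.
Sec. 4-9. sells tobacco products; does not offer live music → General Business Permit not required.

Municipal Certificate, Sidewalk Use Authorization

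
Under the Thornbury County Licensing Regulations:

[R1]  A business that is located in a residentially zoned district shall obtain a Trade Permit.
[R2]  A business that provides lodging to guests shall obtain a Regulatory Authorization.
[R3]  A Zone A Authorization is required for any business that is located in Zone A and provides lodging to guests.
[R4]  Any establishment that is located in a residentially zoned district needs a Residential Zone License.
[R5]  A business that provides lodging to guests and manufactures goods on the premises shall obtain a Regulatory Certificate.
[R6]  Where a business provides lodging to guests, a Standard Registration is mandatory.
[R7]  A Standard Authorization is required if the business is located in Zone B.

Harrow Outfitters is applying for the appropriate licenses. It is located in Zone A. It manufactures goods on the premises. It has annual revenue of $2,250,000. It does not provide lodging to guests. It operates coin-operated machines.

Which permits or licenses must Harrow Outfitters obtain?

None

[R1] is located in Zone A (not: is located in a residentially zoned district) → Trade Permit not required.
[R2] does not provide lodging to guests → Regulatory Authorization not required.
[R3] is located in Zone A; does not provide lodging to guests → Zone A Authorization not required.
[R4] is located in Zone A (not: is located in a residentially zoned district) → Residential Zone License not required.
[R5] does not provide lodging to guests; manufactures goods on the premises → Regulatory Certificate not required.
[R6] does not provide lodging to guests → Standard Registration not required.
[R7] is located in Zone A (not: is located in Zone B) → Standard Authorization not required.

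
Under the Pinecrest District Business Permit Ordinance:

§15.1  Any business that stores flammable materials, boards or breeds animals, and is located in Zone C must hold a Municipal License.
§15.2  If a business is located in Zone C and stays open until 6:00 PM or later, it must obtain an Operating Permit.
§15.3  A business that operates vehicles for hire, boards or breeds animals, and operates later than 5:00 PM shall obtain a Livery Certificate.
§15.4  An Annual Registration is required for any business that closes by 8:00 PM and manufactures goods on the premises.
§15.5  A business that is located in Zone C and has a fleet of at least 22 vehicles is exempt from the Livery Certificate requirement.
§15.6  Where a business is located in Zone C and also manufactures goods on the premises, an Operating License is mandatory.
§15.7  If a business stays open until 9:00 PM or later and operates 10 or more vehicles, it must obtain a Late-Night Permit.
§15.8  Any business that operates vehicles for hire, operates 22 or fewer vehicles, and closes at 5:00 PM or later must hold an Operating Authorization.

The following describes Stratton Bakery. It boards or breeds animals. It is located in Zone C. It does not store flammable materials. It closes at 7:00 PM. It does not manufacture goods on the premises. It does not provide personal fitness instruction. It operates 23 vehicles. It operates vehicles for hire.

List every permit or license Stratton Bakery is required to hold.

Operating Permit

§15.1 does not store flammable materials; boards or breeds animals; is located in Zone C → Municipal License not required.
§15.2 is located in Zone C; closes 7:00 PM, after 6:00 PM → Operating Permit required.
§15.3 operates vehicles for hire; boards or breeds animals; closes 7:00 PM, after 5:00 PM → Livery Certificate required.
§15.4 closes 7:00 PM, at/before 8:00 PM; does not manufacture goods on the premises → Annual Registration not required.
§15.5 is located in Zone C; vehicles 23 ≥ 22 → exempt from Livery Certificate.
§15.6 is located in Zone C; does not manufacture goods on the premises → Operating License not required.
§15.7 closes 7:00 PM, at/before 9:00 PM; vehicles 23 ≥ 10 → Late-Night Permit not required.
§15.8 operates vehicles for hire; vehicles 23 > 22; closes 7:00 PM, after 5:00 PM → Operating Authorization not required.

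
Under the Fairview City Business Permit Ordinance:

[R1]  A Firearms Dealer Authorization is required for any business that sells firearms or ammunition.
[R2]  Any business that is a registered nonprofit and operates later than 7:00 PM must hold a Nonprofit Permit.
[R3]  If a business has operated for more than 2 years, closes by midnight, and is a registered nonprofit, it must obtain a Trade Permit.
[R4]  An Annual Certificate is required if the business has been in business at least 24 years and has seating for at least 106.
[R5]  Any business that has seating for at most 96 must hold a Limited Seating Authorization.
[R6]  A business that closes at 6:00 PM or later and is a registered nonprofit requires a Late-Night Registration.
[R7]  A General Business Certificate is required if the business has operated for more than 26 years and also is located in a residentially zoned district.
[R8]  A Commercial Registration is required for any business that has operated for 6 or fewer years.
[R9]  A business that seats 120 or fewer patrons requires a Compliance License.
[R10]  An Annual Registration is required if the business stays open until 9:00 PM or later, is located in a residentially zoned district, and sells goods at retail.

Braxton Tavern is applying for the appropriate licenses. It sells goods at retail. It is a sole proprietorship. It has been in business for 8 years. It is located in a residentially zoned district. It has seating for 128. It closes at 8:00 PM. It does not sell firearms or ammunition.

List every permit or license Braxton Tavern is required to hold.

None

[R1] does not sell firearms or ammunition → Firearms Dealer Authorization not required.
[R2] is a sole proprietorship (not: is a registered nonprofit); closes 8:00 PM, after 7:00 PM → Nonprofit Permit not required.
[R3] years in business 8 > 2; closes 8:00 PM, at/before midnight; is a sole proprietorship (not: is a registered nonprofit) → Trade Permit not required.
[R4] years in business 8 < 24; seating 128 ≥ 106 → Annual Certificate not required.
[R5] seating 128 > 96 → Limited Seating Authorization not required.
[R6] closes 8:00 PM, after 6:00 PM; is a sole proprietorship (not: is a registered nonprofit) → Late-Night Registration not required.
[R7] years in business 8 ≤ 26; is located in a residentially zoned district → General Business Certificate not required.
[R8] years in business 8 > 6 → Commercial Registration not required.
[R9] seating 128 > 120 → Compliance License not required.
[R10] closes 8:00 PM, at/before 9:00 PM; is located in a residentially zoned district; sells goods at retail → Annual Registration not required.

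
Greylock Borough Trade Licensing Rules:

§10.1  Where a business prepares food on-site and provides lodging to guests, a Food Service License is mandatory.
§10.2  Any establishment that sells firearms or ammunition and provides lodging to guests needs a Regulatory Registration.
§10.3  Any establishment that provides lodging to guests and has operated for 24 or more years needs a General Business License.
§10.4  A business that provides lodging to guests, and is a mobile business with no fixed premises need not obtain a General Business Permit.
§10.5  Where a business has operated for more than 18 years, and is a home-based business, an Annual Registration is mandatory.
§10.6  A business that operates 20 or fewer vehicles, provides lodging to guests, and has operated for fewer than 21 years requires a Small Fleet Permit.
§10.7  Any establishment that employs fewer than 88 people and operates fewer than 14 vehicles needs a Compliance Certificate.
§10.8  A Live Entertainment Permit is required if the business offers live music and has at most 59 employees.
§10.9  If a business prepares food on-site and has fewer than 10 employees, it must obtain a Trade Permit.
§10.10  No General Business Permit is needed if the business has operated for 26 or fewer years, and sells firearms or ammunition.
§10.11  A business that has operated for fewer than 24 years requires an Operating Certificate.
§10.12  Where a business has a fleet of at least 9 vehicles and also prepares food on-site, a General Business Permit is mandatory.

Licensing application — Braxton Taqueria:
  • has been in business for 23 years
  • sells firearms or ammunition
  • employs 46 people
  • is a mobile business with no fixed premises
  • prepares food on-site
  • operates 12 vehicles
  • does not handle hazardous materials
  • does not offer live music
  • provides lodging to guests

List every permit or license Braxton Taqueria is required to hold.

Compliance Certificate, Food Service License, Operating Certificate, Regulatory Registration

§10.1 prepares food on-site; provides lodging to guests → Food Service License required.
§10.2 sells firearms or ammunition; provides lodging to guests → Regulatory Registration required.
§10.3 provides lodging to guests; years in business 23 < 24 → General Business License not required.
§10.4 provides lodging to guests; is a mobile business with no fixed premises → exempt from General Business Permit.
§10.5 years in business 23 > 18; is a mobile business with no fixed premises (not: is a home-based business) → Annual Registration not required.
§10.6 vehicles 12 ≤ 20; provides lodging to guests; years in business 23 ≥ 21 → Small Fleet Permit not required.
§10.7 employees 46 < 88; vehicles 12 < 14 → Compliance Certificate required.
§10.8 does not offer live music; employees 46 ≤ 59 → Live Entertainment Permit not required.
§10.9 prepares food on-site; employees 46 ≥ 10 → Trade Permit not required.
§10.10 years in business 23 ≤ 26; sells firearms or ammunition → exempt from General Business Permit.
§10.11 years in business 23 < 24 → Operating Certificate required.
§10.12 vehicles 12 ≥ 9; prepares food on-site → General Business Permit required.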